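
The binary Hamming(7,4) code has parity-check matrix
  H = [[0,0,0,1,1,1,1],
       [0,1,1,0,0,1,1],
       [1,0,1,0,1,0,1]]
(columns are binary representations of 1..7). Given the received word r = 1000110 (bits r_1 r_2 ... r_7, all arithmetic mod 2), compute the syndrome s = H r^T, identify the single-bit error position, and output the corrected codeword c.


s = (0, 1, 0)^T, error position = 2, corrected codeword c = 1100110

Compute s = H r^T mod 2 one row at a time:
  s_1 = 0 + 1 + 1 + 0 = 2 ≡ 0 (mod 2).
  s_2 = 0 + 0 + 1 + 0 = 1 ≡ 1 (mod 2).
  s_3 = 1 + 0 + 1 + 0 = 2 ≡ 0 (mod 2).
s = (0, 1, 0)^T — this equals column 2 of H (binary 010), so error is at position 2.
Correct: flip bit 2 of r = 1000110 to get c = 1100110.


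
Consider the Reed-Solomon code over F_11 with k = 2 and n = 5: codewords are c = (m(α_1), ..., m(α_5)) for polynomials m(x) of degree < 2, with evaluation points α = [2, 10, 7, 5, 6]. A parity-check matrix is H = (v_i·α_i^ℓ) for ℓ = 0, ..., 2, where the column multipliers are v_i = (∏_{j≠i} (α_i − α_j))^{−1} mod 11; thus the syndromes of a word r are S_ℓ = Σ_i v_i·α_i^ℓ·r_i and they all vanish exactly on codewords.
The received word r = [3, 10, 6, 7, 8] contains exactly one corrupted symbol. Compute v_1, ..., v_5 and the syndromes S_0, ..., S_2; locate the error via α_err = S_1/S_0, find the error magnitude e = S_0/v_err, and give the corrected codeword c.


S = (8, 4, 2), error at position 5, error magnitude e = 7, c = [3, 10, 6, 7, 1].

Step 1: column multipliers v_i = (∏_{j≠i}(α_i − α_j))^{−1} mod 11.
  i = 1 (α = 2): (2−10)(2−7)(2−5)(2−6) = (−8)·(−5)·(−3)·(−4) = 480 ≡ 7, so v_1 = 7^{−1} = 8 (mod 11).
  i = 2 (α = 10): (10−2)(10−7)(10−5)(10−6) = 8·3·5·4 = 480 ≡ 7, so v_2 = 7^{−1} = 8 (mod 11).
  i = 3 (α = 7): (7−2)(7−10)(7−5)(7−6) = 5·(−3)·2·1 = −30 ≡ 3, so v_3 = 3^{−1} = 4 (mod 11).
  i = 4 (α = 5): (5−2)(5−10)(5−7)(5−6) = 3·(−5)·(−2)·(−1) = −30 ≡ 3, so v_4 = 3^{−1} = 4 (mod 11).
  i = 5 (α = 6): (6−2)(6−10)(6−7)(6−5) = 4·(−4)·(−1)·1 = 16 ≡ 5, so v_5 = 5^{−1} = 9 (mod 11).
  v = [8, 8, 4, 4, 9].
Step 2: syndromes of r = [3, 10, 6, 7, 8] (all sums mod 11).
  S_0 = Σ v_i r_i = 8·3 + 8·10 + 4·6 + 4·7 + 9·8 = 228 ≡ 8.
  S_1 = Σ v_i α_i r_i = 8·2·3 + 8·10·10 + 4·7·6 + 4·5·7 + 9·6·8 = 1588 ≡ 4.
  α_i^2 mod 11 = [4, 1, 5, 3, 3].
  S_2 = Σ v_i α_i^2 r_i = 8·4·3 + 8·1·10 + 4·5·6 + 4·3·7 + 9·3·8 = 596 ≡ 2.
  S = (8, 4, 2) ≠ 0, so r is not a codeword (an error is present).
Step 3: locate the error. For a single error e at position i, S_ℓ = v_i·e·α_i^ℓ, so α_err = S_1/S_0.
  S_0^{−1} = 8^{−1} = 7 (mod 11), so α_err = 4·7 = 28 ≡ 6 = α_5. Error position i = 5.
  Consistency check: S_2/S_1 = 2·3 = 6 ≡ 6 = α_err ✓ (single-error assumption holds).
Step 4: error magnitude e = S_0/v_5 = S_0·∏_{j≠5}(α_5 − α_j) = 8·5 = 40 ≡ 7 (mod 11).
Step 5: correct position 5: c_5 = r_5 − e = 8 − 7 ≡ 1 (mod 11). Hence c = [3, 10, 6, 7, 1].
  Check: interpolating c through the α_i gives m(x) = 4 + 5·x (degree < 2) with m(α_i) = c_i for every i, so c is indeed a codeword.


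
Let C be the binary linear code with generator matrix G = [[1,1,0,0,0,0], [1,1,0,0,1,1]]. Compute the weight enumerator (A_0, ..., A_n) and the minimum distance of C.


Weight distribution: A_0 = 1, A_2 = 2, A_4 = 1. Minimum distance d = 2.

Enumerate all 2^2 = 4 messages m ∈ F_2^2.
For each, compute codeword c = mG in F_2^6, then tally its weight.
  m = 00 → c = 000000, weight = 0.
  m = 10 → c = 110000, weight = 2.
  m = 01 → c = 110011, weight = 4.
  m = 11 → c = 000011, weight = 2.
Tally weights:
  weight 0: 1 codewords.
  weight 2: 2 codewords.
  weight 4: 1 codewords.
Minimum distance d = smallest w > 0 with A_w > 0 = 2.
Sanity: Σ A_w = 4 = 2^2 = 4 ✓.


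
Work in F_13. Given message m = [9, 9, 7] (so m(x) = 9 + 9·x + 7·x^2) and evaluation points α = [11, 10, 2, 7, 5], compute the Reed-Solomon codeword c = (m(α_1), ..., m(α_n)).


c = [6, 6, 3, 12, 8]

Message polynomial: m(x) = 9 + 9·x + 7·x^2 (mod 13).
For each evaluation point α_i, compute m(α_i) mod 13:
  α_1 = 11: Horner steps 7 → 8 → 6, so m(11) = 6.
  α_2 = 10: Horner steps 7 → 1 → 6, so m(10) = 6.
  α_3 = 2: Horner steps 7 → 10 → 3, so m(2) = 3.
  α_4 = 7: Horner steps 7 → 6 → 12, so m(7) = 12.
  α_5 = 5: Horner steps 7 → 5 → 8, so m(5) = 8.
Codeword c = [6, 6, 3, 12, 8] ∈ F_13^5.


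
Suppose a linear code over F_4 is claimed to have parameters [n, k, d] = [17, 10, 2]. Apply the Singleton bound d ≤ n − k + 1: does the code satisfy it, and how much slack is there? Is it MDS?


Singleton RHS = n − k + 1 = 8, slack = 6, bound satisfied, not MDS.

Singleton bound: d ≤ n − k + 1.
Here n = 17, k = 10, so n − k + 1 = 8.
Given d = 2, check d ≤ 8: YES.
Slack = (n − k + 1) − d = 6.
The code is NOT MDS (slack = 6 > 0).
Description: the claimed parameters are [17, 10, 2]_4; such a code would be non-MDS.


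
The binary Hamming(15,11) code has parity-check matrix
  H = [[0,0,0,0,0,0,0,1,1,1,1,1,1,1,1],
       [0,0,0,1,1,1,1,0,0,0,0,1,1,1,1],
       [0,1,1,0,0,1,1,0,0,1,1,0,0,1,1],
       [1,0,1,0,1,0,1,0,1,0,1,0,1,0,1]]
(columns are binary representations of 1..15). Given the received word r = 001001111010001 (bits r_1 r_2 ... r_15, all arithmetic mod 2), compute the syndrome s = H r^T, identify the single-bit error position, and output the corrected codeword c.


s = (0, 1, 1, 1)^T, error position = 7, corrected codeword c = 001001011010001

Compute s = H r^T mod 2 one row at a time:
  s_1 = 1 + 1 + 0 + 1 + 0 + 0 + 0 + 1 = 4 ≡ 0 (mod 2).
  s_2 = 0 + 0 + 1 + 1 + 0 + 0 + 0 + 1 = 3 ≡ 1 (mod 2).
  s_3 = 0 + 1 + 1 + 1 + 0 + 1 + 0 + 1 = 5 ≡ 1 (mod 2).
  s_4 = 0 + 1 + 0 + 1 + 1 + 1 + 0 + 1 = 5 ≡ 1 (mod 2).
s = (0, 1, 1, 1)^T — this equals column 7 of H (binary 0111), so error is at position 7.
Correct: flip bit 7 of r = 001001111010001 to get c = 001001011010001.


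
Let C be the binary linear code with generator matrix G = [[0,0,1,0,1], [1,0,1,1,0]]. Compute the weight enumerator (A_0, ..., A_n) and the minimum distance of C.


Weight distribution: A_0 = 1, A_2 = 1, A_3 = 2. Minimum distance d = 2.

Enumerate all 2^2 = 4 messages m ∈ F_2^2.
For each, compute codeword c = mG in F_2^5, then tally its weight.
  m = 00 → c = 00000, weight = 0.
  m = 10 → c = 00101, weight = 2.
  m = 01 → c = 10110, weight = 3.
  m = 11 → c = 10011, weight = 3.
Tally weights:
  weight 0: 1 codewords.
  weight 2: 1 codewords.
  weight 3: 2 codewords.
Minimum distance d = smallest w > 0 with A_w > 0 = 2.
Sanity: Σ A_w = 4 = 2^2 = 4 ✓.


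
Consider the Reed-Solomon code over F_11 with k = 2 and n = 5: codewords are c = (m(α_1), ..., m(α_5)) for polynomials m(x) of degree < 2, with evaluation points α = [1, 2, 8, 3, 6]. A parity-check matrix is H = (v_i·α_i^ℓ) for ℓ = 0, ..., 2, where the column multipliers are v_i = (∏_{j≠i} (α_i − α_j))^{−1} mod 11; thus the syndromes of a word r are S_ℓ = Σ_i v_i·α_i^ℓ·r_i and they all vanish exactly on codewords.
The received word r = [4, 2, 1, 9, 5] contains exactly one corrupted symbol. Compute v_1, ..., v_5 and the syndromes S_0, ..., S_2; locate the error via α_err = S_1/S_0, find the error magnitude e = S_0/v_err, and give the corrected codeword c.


S = (8, 2, 6), error at position 4, error magnitude e = 9, c = [4, 2, 1, 0, 5].

Step 1: column multipliers v_i = (∏_{j≠i}(α_i − α_j))^{−1} mod 11.
  i = 1 (α = 1): (1−2)(1−8)(1−3)(1−6) = (−1)·(−7)·(−2)·(−5) = 70 ≡ 4, so v_1 = 4^{−1} = 3 (mod 11).
  i = 2 (α = 2): (2−1)(2−8)(2−3)(2−6) = 1·(−6)·(−1)·(−4) = −24 ≡ 9, so v_2 = 9^{−1} = 5 (mod 11).
  i = 3 (α = 8): (8−1)(8−2)(8−3)(8−6) = 7·6·5·2 = 420 ≡ 2, so v_3 = 2^{−1} = 6 (mod 11).
  i = 4 (α = 3): (3−1)(3−2)(3−8)(3−6) = 2·1·(−5)·(−3) = 30 ≡ 8, so v_4 = 8^{−1} = 7 (mod 11).
  i = 5 (α = 6): (6−1)(6−2)(6−8)(6−3) = 5·4·(−2)·3 = −120 ≡ 1, so v_5 = 1^{−1} = 1 (mod 11).
  v = [3, 5, 6, 7, 1].
Step 2: syndromes of r = [4, 2, 1, 9, 5] (all sums mod 11).
  S_0 = Σ v_i r_i = 3·4 + 5·2 + 6·1 + 7·9 + 1·5 = 96 ≡ 8.
  S_1 = Σ v_i α_i r_i = 3·1·4 + 5·2·2 + 6·8·1 + 7·3·9 + 1·6·5 = 299 ≡ 2.
  α_i^2 mod 11 = [1, 4, 9, 9, 3].
  S_2 = Σ v_i α_i^2 r_i = 3·1·4 + 5·4·2 + 6·9·1 + 7·9·9 + 1·3·5 = 688 ≡ 6.
  S = (8, 2, 6) ≠ 0, so r is not a codeword (an error is present).
Step 3: locate the error. For a single error e at position i, S_ℓ = v_i·e·α_i^ℓ, so α_err = S_1/S_0.
  S_0^{−1} = 8^{−1} = 7 (mod 11), so α_err = 2·7 = 14 ≡ 3 = α_4. Error position i = 4.
  Consistency check: S_2/S_1 = 6·6 = 36 ≡ 3 = α_err ✓ (single-error assumption holds).
Step 4: error magnitude e = S_0/v_4 = S_0·∏_{j≠4}(α_4 − α_j) = 8·8 = 64 ≡ 9 (mod 11).
Step 5: correct position 4: c_4 = r_4 − e = 9 − 9 ≡ 0 (mod 11). Hence c = [4, 2, 1, 0, 5].
  Check: interpolating c through the α_i gives m(x) = 6 + 9·x (degree < 2) with m(α_i) = c_i for every i, so c is indeed a codeword.


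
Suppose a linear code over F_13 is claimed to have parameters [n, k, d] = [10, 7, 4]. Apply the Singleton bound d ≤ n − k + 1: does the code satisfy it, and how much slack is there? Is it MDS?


Singleton RHS = n − k + 1 = 4, slack = 0, bound satisfied, MDS.

Singleton bound: d ≤ n − k + 1.
Here n = 10, k = 7, so n − k + 1 = 4.
Given d = 4, check d ≤ 4: YES.
Slack = (n − k + 1) − d = 0.
The code is MDS (slack = 0).
Description: the claimed parameters are [10, 7, 4]_13; such a code would be MDS (meets Singleton bound).


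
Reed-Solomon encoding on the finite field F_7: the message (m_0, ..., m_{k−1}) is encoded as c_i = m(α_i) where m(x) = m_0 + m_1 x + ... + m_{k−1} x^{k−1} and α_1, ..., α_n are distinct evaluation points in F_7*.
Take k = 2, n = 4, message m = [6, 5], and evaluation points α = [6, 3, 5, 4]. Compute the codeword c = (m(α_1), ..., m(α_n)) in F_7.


c = [1, 0, 3, 5]

Message polynomial: m(x) = 6 + 5·x (mod 7).
For each evaluation point α_i, compute m(α_i) mod 7:
  α_1 = 6: Horner steps 5 → 1, so m(6) = 1.
  α_2 = 3: Horner steps 5 → 0, so m(3) = 0.
  α_3 = 5: Horner steps 5 → 3, so m(5) = 3.
  α_4 = 4: Horner steps 5 → 5, so m(4) = 5.
Codeword c = [1, 0, 3, 5] ∈ F_7^4.


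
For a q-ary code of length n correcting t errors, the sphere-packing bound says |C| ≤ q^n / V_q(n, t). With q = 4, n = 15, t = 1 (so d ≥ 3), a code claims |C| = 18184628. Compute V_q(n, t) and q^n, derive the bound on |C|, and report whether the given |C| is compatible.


V_q(n, t) = 46, q^n = 1073741824, Hamming bound = 23342213, |C| = 18184628 ≤ bound (satisfied).

Step 1: Compute V_q(n, t) = Σ_{j=0}^1 C(n, j) (q−1)^j.
  j = 0: C(15,0)·(3)^0 = 1·1 = 1.
  j = 1: C(15,1)·(3)^1 = 15·3 = 45.
  V_q(n, t) = 1 + 45 = 46.
Step 2: q^n = 4^15 = 1073741824.
Step 3: Hamming bound ⌊q^n / V_q(n,t)⌋ = ⌊1073741824/46⌋ = 23342213.
Step 4: Compare |C| = 18184628 to 23342213: satisfied.
The claimed |C| lies below the Hamming bound.


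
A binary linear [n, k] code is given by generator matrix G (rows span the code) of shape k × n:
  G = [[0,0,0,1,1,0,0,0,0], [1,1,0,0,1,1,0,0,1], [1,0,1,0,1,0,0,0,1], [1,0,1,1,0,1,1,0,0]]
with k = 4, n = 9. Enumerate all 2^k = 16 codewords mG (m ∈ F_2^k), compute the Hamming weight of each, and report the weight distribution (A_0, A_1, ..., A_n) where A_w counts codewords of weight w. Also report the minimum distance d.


Weight distribution: A_0 = 1, A_2 = 1, A_3 = 2, A_4 = 5, A_5 = 6, A_6 = 1. Minimum distance d = 2.

Enumerate all 2^4 = 16 messages m ∈ F_2^4.
For each, compute codeword c = mG in F_2^9, then tally its weight.
  m = 0000 → c = 000000000, weight = 0.
  m = 1000 → c = 000110000, weight = 2.
  m = 0100 → c = 110011001, weight = 5.
  m = 1100 → c = 110101001, weight = 5.
  m = 0010 → c = 101010001, weight = 4.
  m = 1010 → c = 101100001, weight = 4.
  m = 0110 → c = 011001000, weight = 3.
  m = 1110 → c = 011111000, weight = 5.
  m = 0001 → c = 101101100, weight = 5.
  m = 1001 → c = 101011100, weight = 5.
  m = 0101 → c = 011110101, weight = 6.
  m = 1101 → c = 011000101, weight = 4.
  m = 0011 → c = 000111101, weight = 5.
  m = 1011 → c = 000001101, weight = 3.
  m = 0111 → c = 110100100, weight = 4.
  m = 1111 → c = 110010100, weight = 4.
Tally weights:
  weight 0: 1 codewords.
  weight 2: 1 codewords.
  weight 3: 2 codewords.
  weight 4: 5 codewords.
  weight 5: 6 codewords.
  weight 6: 1 codewords.
Minimum distance d = smallest w > 0 with A_w > 0 = 2.
Sanity: Σ A_w = 16 = 2^4 = 16 ✓.


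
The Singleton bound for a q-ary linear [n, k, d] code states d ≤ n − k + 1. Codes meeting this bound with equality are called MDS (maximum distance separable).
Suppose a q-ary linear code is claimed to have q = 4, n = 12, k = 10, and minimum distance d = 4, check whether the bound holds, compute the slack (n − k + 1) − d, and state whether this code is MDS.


Singleton RHS = n − k + 1 = 3, slack = -1, bound violated (no such code; not MDS).

Singleton bound: d ≤ n − k + 1.
Here n = 12, k = 10, so n − k + 1 = 3.
Given d = 4, check d ≤ 3: NO.
Slack = (n − k + 1) − d = -1.
The slack is negative: d = 4 exceeds n − k + 1 = 3 by 1, so the Singleton bound is violated and no linear [12, 10, 4]_4 code can exist. In particular it is not MDS (MDS requires d = n − k + 1 exactly).
Description: the claimed parameters are [12, 10, 4]_4; such a code would be impossible (violates the Singleton bound).


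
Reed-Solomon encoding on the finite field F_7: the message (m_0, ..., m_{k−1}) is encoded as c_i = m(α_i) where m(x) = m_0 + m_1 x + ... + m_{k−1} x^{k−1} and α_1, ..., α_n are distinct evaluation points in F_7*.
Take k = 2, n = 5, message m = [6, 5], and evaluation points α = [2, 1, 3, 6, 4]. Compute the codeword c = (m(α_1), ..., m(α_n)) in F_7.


c = [2, 4, 0, 1, 5]

Message polynomial: m(x) = 6 + 5·x (mod 7).
For each evaluation point α_i, compute m(α_i) mod 7:
  α_1 = 2: Horner steps 5 → 2, so m(2) = 2.
  α_2 = 1: Horner steps 5 → 4, so m(1) = 4.
  α_3 = 3: Horner steps 5 → 0, so m(3) = 0.
  α_4 = 6: Horner steps 5 → 1, so m(6) = 1.
  α_5 = 4: Horner steps 5 → 5, so m(4) = 5.
Codeword c = [2, 4, 0, 1, 5] ∈ F_7^5.


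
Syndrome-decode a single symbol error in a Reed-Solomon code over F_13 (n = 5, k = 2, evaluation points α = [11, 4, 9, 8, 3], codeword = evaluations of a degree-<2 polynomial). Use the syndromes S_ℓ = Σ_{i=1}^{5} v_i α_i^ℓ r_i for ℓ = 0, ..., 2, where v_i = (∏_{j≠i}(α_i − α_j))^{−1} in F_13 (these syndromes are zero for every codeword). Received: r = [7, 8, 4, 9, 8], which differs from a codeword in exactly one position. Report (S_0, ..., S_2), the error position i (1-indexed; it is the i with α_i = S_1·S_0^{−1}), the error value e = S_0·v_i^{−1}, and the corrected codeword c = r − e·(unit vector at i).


S = (6, 11, 5), error at position 2, error magnitude e = 5, c = [7, 3, 4, 9, 8].

Step 1: column multipliers v_i = (∏_{j≠i}(α_i − α_j))^{−1} mod 13.
  i = 1 (α = 11): (11−4)(11−9)(11−8)(11−3) = 7·2·3·8 = 336 ≡ 11, so v_1 = 11^{−1} = 6 (mod 13).
  i = 2 (α = 4): (4−11)(4−9)(4−8)(4−3) = (−7)·(−5)·(−4)·1 = −140 ≡ 3, so v_2 = 3^{−1} = 9 (mod 13).
  i = 3 (α = 9): (9−11)(9−4)(9−8)(9−3) = (−2)·5·1·6 = −60 ≡ 5, so v_3 = 5^{−1} = 8 (mod 13).
  i = 4 (α = 8): (8−11)(8−4)(8−9)(8−3) = (−3)·4·(−1)·5 = 60 ≡ 8, so v_4 = 8^{−1} = 5 (mod 13).
  i = 5 (α = 3): (3−11)(3−4)(3−9)(3−8) = (−8)·(−1)·(−6)·(−5) = 240 ≡ 6, so v_5 = 6^{−1} = 11 (mod 13).
  v = [6, 9, 8, 5, 11].
Step 2: syndromes of r = [7, 8, 4, 9, 8] (all sums mod 13).
  S_0 = Σ v_i r_i = 6·7 + 9·8 + 8·4 + 5·9 + 11·8 = 279 ≡ 6.
  S_1 = Σ v_i α_i r_i = 6·11·7 + 9·4·8 + 8·9·4 + 5·8·9 + 11·3·8 = 1662 ≡ 11.
  α_i^2 mod 13 = [4, 3, 3, 12, 9].
  S_2 = Σ v_i α_i^2 r_i = 6·4·7 + 9·3·8 + 8·3·4 + 5·12·9 + 11·9·8 = 1812 ≡ 5.
  S = (6, 11, 5) ≠ 0, so r is not a codeword (an error is present).
Step 3: locate the error. For a single error e at position i, S_ℓ = v_i·e·α_i^ℓ, so α_err = S_1/S_0.
  S_0^{−1} = 6^{−1} = 11 (mod 13), so α_err = 11·11 = 121 ≡ 4 = α_2. Error position i = 2.
  Consistency check: S_2/S_1 = 5·6 = 30 ≡ 4 = α_err ✓ (single-error assumption holds).
Step 4: error magnitude e = S_0/v_2 = S_0·∏_{j≠2}(α_2 − α_j) = 6·3 = 18 ≡ 5 (mod 13).
Step 5: correct position 2: c_2 = r_2 − e = 8 − 5 ≡ 3 (mod 13). Hence c = [7, 3, 4, 9, 8].
  Check: interpolating c through the α_i gives m(x) = 10 + 8·x (degree < 2) with m(α_i) = c_i for every i, so c is indeed a codeword.


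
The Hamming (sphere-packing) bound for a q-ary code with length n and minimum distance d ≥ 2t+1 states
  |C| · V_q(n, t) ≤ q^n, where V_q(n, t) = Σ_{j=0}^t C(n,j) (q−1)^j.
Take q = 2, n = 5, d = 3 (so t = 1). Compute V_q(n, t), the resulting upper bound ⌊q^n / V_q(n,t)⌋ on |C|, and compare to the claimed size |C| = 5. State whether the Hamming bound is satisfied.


V_q(n, t) = 6, q^n = 32, Hamming bound = 5, |C| = 5 ≤ bound (satisfied).

Step 1: Compute V_q(n, t) = Σ_{j=0}^1 C(n, j) (q−1)^j.
  j = 0: C(5,0)·(1)^0 = 1·1 = 1.
  j = 1: C(5,1)·(1)^1 = 5·1 = 5.
  V_q(n, t) = 1 + 5 = 6.
Step 2: q^n = 2^5 = 32.
Step 3: Hamming bound ⌊q^n / V_q(n,t)⌋ = ⌊32/6⌋ = 5.
Step 4: Compare |C| = 5 to 5: satisfied.
The claimed |C| lies at the Hamming bound (tight).


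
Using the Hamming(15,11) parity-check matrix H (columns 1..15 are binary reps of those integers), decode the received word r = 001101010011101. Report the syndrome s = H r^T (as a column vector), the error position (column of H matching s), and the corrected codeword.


s = (1, 1, 0, 0)^T, error position = 12, corrected codeword c = 001101010010101

Compute s = H r^T mod 2 one row at a time:
  s_1 = 1 + 0 + 0 + 1 + 1 + 1 + 0 + 1 = 5 ≡ 1 (mod 2).
  s_2 = 1 + 0 + 1 + 0 + 1 + 1 + 0 + 1 = 5 ≡ 1 (mod 2).
  s_3 = 0 + 1 + 1 + 0 + 0 + 1 + 0 + 1 = 4 ≡ 0 (mod 2).
  s_4 = 0 + 1 + 0 + 0 + 0 + 1 + 1 + 1 = 4 ≡ 0 (mod 2).
s = (1, 1, 0, 0)^T — this equals column 12 of H (binary 1100), so error is at position 12.
Correct: flip bit 12 of r = 001101010011101 to get c = 001101010010101.


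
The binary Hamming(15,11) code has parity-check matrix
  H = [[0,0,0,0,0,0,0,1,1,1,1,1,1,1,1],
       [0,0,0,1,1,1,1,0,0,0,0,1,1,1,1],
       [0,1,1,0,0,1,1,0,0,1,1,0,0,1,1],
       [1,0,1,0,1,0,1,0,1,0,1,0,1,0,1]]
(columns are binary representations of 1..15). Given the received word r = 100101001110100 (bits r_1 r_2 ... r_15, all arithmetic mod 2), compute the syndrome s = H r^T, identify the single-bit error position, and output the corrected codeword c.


s = (0, 1, 1, 0)^T, error position = 6, corrected codeword c = 100100001110100

Compute s = H r^T mod 2 one row at a time:
  s_1 = 0 + 1 + 1 + 1 + 0 + 1 + 0 + 0 = 4 ≡ 0 (mod 2).
  s_2 = 1 + 0 + 1 + 0 + 0 + 1 + 0 + 0 = 3 ≡ 1 (mod 2).
  s_3 = 0 + 0 + 1 + 0 + 1 + 1 + 0 + 0 = 3 ≡ 1 (mod 2).
  s_4 = 1 + 0 + 0 + 0 + 1 + 1 + 1 + 0 = 4 ≡ 0 (mod 2).
s = (0, 1, 1, 0)^T — this equals column 6 of H (binary 0110), so error is at position 6.
Correct: flip bit 6 of r = 100101001110100 to get c = 100100001110100.


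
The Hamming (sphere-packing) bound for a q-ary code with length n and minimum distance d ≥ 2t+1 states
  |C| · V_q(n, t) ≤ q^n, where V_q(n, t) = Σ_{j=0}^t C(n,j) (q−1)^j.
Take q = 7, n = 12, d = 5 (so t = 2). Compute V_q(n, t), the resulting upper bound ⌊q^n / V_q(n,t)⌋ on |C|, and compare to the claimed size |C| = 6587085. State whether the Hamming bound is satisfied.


V_q(n, t) = 2449, q^n = 13841287201, Hamming bound = 5651811, |C| = 6587085 > bound (violated).

Step 1: Compute V_q(n, t) = Σ_{j=0}^2 C(n, j) (q−1)^j.
  j = 0: C(12,0)·(6)^0 = 1·1 = 1.
  j = 1: C(12,1)·(6)^1 = 12·6 = 72.
  j = 2: C(12,2)·(6)^2 = 66·36 = 2376.
  V_q(n, t) = 1 + 72 + 2376 = 2449.
Step 2: q^n = 7^12 = 13841287201.
Step 3: Hamming bound ⌊q^n / V_q(n,t)⌋ = ⌊13841287201/2449⌋ = 5651811.
Step 4: Compare |C| = 6587085 to 5651811: violated.
The claimed |C| lies above the Hamming bound, so no 7-ary code of length 12 with d ≥ 5 can have 6587085 codewords.


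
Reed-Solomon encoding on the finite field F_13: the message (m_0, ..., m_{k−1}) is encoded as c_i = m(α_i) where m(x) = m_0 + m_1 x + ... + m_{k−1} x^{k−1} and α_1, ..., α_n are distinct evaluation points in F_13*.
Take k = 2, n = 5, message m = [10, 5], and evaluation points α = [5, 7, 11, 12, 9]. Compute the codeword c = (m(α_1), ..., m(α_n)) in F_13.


c = [9, 6, 0, 5, 3]

Message polynomial: m(x) = 10 + 5·x (mod 13).
For each evaluation point α_i, compute m(α_i) mod 13:
  α_1 = 5: Horner steps 5 → 9, so m(5) = 9.
  α_2 = 7: Horner steps 5 → 6, so m(7) = 6.
  α_3 = 11: Horner steps 5 → 0, so m(11) = 0.
  α_4 = 12: Horner steps 5 → 5, so m(12) = 5.
  α_5 = 9: Horner steps 5 → 3, so m(9) = 3.
Codeword c = [9, 6, 0, 5, 3] ∈ F_13^5.


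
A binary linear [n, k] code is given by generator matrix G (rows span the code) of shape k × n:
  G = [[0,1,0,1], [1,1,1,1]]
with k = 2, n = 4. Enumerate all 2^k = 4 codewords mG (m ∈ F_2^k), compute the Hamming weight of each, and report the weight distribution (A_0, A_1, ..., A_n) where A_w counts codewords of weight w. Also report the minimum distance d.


Weight distribution: A_0 = 1, A_2 = 2, A_4 = 1. Minimum distance d = 2.

Enumerate all 2^2 = 4 messages m ∈ F_2^2.
For each, compute codeword c = mG in F_2^4, then tally its weight.
  m = 00 → c = 0000, weight = 0.
  m = 10 → c = 0101, weight = 2.
  m = 01 → c = 1111, weight = 4.
  m = 11 → c = 1010, weight = 2.
Tally weights:
  weight 0: 1 codewords.
  weight 2: 2 codewords.
  weight 4: 1 codewords.
Minimum distance d = smallest w > 0 with A_w > 0 = 2.
Sanity: Σ A_w = 4 = 2^2 = 4 ✓.


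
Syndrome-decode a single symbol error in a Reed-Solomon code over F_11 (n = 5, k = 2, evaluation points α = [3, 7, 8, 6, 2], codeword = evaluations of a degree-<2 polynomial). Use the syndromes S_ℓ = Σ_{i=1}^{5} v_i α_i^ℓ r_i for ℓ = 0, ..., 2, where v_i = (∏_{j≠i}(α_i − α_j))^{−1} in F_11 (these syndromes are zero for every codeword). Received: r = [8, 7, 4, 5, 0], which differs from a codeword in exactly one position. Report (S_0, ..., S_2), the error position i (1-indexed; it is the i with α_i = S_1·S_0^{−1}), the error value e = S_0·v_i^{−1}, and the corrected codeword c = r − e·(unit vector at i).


S = (3, 7, 9), error at position 4, error magnitude e = 6, c = [8, 7, 4, 10, 0].

Step 1: column multipliers v_i = (∏_{j≠i}(α_i − α_j))^{−1} mod 11.
  i = 1 (α = 3): (3−7)(3−8)(3−6)(3−2) = (−4)·(−5)·(−3)·1 = −60 ≡ 6, so v_1 = 6^{−1} = 2 (mod 11).
  i = 2 (α = 7): (7−3)(7−8)(7−6)(7−2) = 4·(−1)·1·5 = −20 ≡ 2, so v_2 = 2^{−1} = 6 (mod 11).
  i = 3 (α = 8): (8−3)(8−7)(8−6)(8−2) = 5·1·2·6 = 60 ≡ 5, so v_3 = 5^{−1} = 9 (mod 11).
  i = 4 (α = 6): (6−3)(6−7)(6−8)(6−2) = 3·(−1)·(−2)·4 = 24 ≡ 2, so v_4 = 2^{−1} = 6 (mod 11).
  i = 5 (α = 2): (2−3)(2−7)(2−8)(2−6) = (−1)·(−5)·(−6)·(−4) = 120 ≡ 10, so v_5 = 10^{−1} = 10 (mod 11).
  v = [2, 6, 9, 6, 10].
Step 2: syndromes of r = [8, 7, 4, 5, 0] (all sums mod 11).
  S_0 = Σ v_i r_i = 2·8 + 6·7 + 9·4 + 6·5 + 10·0 = 124 ≡ 3.
  S_1 = Σ v_i α_i r_i = 2·3·8 + 6·7·7 + 9·8·4 + 6·6·5 + 10·2·0 = 810 ≡ 7.
  α_i^2 mod 11 = [9, 5, 9, 3, 4].
  S_2 = Σ v_i α_i^2 r_i = 2·9·8 + 6·5·7 + 9·9·4 + 6·3·5 + 10·4·0 = 768 ≡ 9.
  S = (3, 7, 9) ≠ 0, so r is not a codeword (an error is present).
Step 3: locate the error. For a single error e at position i, S_ℓ = v_i·e·α_i^ℓ, so α_err = S_1/S_0.
  S_0^{−1} = 3^{−1} = 4 (mod 11), so α_err = 7·4 = 28 ≡ 6 = α_4. Error position i = 4.
  Consistency check: S_2/S_1 = 9·8 = 72 ≡ 6 = α_err ✓ (single-error assumption holds).
Step 4: error magnitude e = S_0/v_4 = S_0·∏_{j≠4}(α_4 − α_j) = 3·2 = 6 ≡ 6 (mod 11).
Step 5: correct position 4: c_4 = r_4 − e = 5 − 6 ≡ 10 (mod 11). Hence c = [8, 7, 4, 10, 0].
  Check: interpolating c through the α_i gives m(x) = 6 + 8·x (degree < 2) with m(α_i) = c_i for every i, so c is indeed a codeword.


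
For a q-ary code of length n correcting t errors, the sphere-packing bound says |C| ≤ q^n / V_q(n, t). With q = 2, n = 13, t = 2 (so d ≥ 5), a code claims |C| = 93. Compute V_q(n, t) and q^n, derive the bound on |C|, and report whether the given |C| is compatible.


V_q(n, t) = 92, q^n = 8192, Hamming bound = 89, |C| = 93 > bound (violated).

Step 1: Compute V_q(n, t) = Σ_{j=0}^2 C(n, j) (q−1)^j.
  j = 0: C(13,0)·(1)^0 = 1·1 = 1.
  j = 1: C(13,1)·(1)^1 = 13·1 = 13.
  j = 2: C(13,2)·(1)^2 = 78·1 = 78.
  V_q(n, t) = 1 + 13 + 78 = 92.
Step 2: q^n = 2^13 = 8192.
Step 3: Hamming bound ⌊q^n / V_q(n,t)⌋ = ⌊8192/92⌋ = 89.
Step 4: Compare |C| = 93 to 89: violated.
The claimed |C| lies above the Hamming bound, so no 2-ary code of length 13 with d ≥ 5 can have 93 codewords.


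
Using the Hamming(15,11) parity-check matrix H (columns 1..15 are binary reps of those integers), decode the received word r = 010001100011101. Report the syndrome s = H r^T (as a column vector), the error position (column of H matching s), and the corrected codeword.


s = (0, 1, 1, 0)^T, error position = 6, corrected codeword c = 010000100011101

Compute s = H r^T mod 2 one row at a time:
  s_1 = 0 + 0 + 0 + 1 + 1 + 1 + 0 + 1 = 4 ≡ 0 (mod 2).
  s_2 = 0 + 0 + 1 + 1 + 1 + 1 + 0 + 1 = 5 ≡ 1 (mod 2).
  s_3 = 1 + 0 + 1 + 1 + 0 + 1 + 0 + 1 = 5 ≡ 1 (mod 2).
  s_4 = 0 + 0 + 0 + 1 + 0 + 1 + 1 + 1 = 4 ≡ 0 (mod 2).
s = (0, 1, 1, 0)^T — this equals column 6 of H (binary 0110), so error is at position 6.
Correct: flip bit 6 of r = 010001100011101 to get c = 010000100011101.


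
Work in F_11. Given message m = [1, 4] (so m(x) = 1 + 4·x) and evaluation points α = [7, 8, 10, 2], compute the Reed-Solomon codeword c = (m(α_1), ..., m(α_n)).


c = [7, 0, 8, 9]

Message polynomial: m(x) = 1 + 4·x (mod 11).
For each evaluation point α_i, compute m(α_i) mod 11:
  α_1 = 7: Horner steps 4 → 7, so m(7) = 7.
  α_2 = 8: Horner steps 4 → 0, so m(8) = 0.
  α_3 = 10: Horner steps 4 → 8, so m(10) = 8.
  α_4 = 2: Horner steps 4 → 9, so m(2) = 9.
Codeword c = [7, 0, 8, 9] ∈ F_11^4.


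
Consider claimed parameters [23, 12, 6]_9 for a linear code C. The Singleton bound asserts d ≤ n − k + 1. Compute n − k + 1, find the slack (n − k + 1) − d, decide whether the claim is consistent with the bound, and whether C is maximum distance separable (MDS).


Singleton RHS = n − k + 1 = 12, slack = 6, bound satisfied, not MDS.

Singleton bound: d ≤ n − k + 1.
Here n = 23, k = 12, so n − k + 1 = 12.
Given d = 6, check d ≤ 12: YES.
Slack = (n − k + 1) − d = 6.
The code is NOT MDS (slack = 6 > 0).
Description: the claimed parameters are [23, 12, 6]_9; such a code would be non-MDS.


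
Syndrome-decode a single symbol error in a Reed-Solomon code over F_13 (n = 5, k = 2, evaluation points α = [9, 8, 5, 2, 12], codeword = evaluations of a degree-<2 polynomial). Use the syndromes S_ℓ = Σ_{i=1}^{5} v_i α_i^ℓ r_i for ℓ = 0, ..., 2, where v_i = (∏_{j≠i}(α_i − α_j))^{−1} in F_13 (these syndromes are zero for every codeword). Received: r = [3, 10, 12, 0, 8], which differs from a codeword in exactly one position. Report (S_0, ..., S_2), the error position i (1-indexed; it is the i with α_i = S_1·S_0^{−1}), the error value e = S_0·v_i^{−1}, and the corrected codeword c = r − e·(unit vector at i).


S = (9, 6, 4), error at position 3, error magnitude e = 7, c = [3, 10, 5, 0, 8].

Step 1: column multipliers v_i = (∏_{j≠i}(α_i − α_j))^{−1} mod 13.
  i = 1 (α = 9): (9−8)(9−5)(9−2)(9−12) = 1·4·7·(−3) = −84 ≡ 7, so v_1 = 7^{−1} = 2 (mod 13).
  i = 2 (α = 8): (8−9)(8−5)(8−2)(8−12) = (−1)·3·6·(−4) = 72 ≡ 7, so v_2 = 7^{−1} = 2 (mod 13).
  i = 3 (α = 5): (5−9)(5−8)(5−2)(5−12) = (−4)·(−3)·3·(−7) = −252 ≡ 8, so v_3 = 8^{−1} = 5 (mod 13).
  i = 4 (α = 2): (2−9)(2−8)(2−5)(2−12) = (−7)·(−6)·(−3)·(−10) = 1260 ≡ 12, so v_4 = 12^{−1} = 12 (mod 13).
  i = 5 (α = 12): (12−9)(12−8)(12−5)(12−2) = 3·4·7·10 = 840 ≡ 8, so v_5 = 8^{−1} = 5 (mod 13).
  v = [2, 2, 5, 12, 5].
Step 2: syndromes of r = [3, 10, 12, 0, 8] (all sums mod 13).
  S_0 = Σ v_i r_i = 2·3 + 2·10 + 5·12 + 12·0 + 5·8 = 126 ≡ 9.
  S_1 = Σ v_i α_i r_i = 2·9·3 + 2·8·10 + 5·5·12 + 12·2·0 + 5·12·8 = 994 ≡ 6.
  α_i^2 mod 13 = [3, 12, 12, 4, 1].
  S_2 = Σ v_i α_i^2 r_i = 2·3·3 + 2·12·10 + 5·12·12 + 12·4·0 + 5·1·8 = 1018 ≡ 4.
  S = (9, 6, 4) ≠ 0, so r is not a codeword (an error is present).
Step 3: locate the error. For a single error e at position i, S_ℓ = v_i·e·α_i^ℓ, so α_err = S_1/S_0.
  S_0^{−1} = 9^{−1} = 3 (mod 13), so α_err = 6·3 = 18 ≡ 5 = α_3. Error position i = 3.
  Consistency check: S_2/S_1 = 4·11 = 44 ≡ 5 = α_err ✓ (single-error assumption holds).
Step 4: error magnitude e = S_0/v_3 = S_0·∏_{j≠3}(α_3 − α_j) = 9·8 = 72 ≡ 7 (mod 13).
Step 5: correct position 3: c_3 = r_3 − e = 12 − 7 ≡ 5 (mod 13). Hence c = [3, 10, 5, 0, 8].
  Check: interpolating c through the α_i gives m(x) = 1 + 6·x (degree < 2) with m(α_i) = c_i for every i, so c is indeed a codeword.


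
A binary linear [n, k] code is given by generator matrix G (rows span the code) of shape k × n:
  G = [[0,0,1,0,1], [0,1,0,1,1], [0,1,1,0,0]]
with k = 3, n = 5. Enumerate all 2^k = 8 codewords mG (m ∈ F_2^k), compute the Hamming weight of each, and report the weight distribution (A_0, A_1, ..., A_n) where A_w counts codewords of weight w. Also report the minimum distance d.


Weight distribution: A_0 = 1, A_1 = 1, A_2 = 3, A_3 = 3. Minimum distance d = 1.

Enumerate all 2^3 = 8 messages m ∈ F_2^3.
For each, compute codeword c = mG in F_2^5, then tally its weight.
  m = 000 → c = 00000, weight = 0.
  m = 100 → c = 00101, weight = 2.
  m = 010 → c = 01011, weight = 3.
  m = 110 → c = 01110, weight = 3.
  m = 001 → c = 01100, weight = 2.
  m = 101 → c = 01001, weight = 2.
  m = 011 → c = 00111, weight = 3.
  m = 111 → c = 00010, weight = 1.
Tally weights:
  weight 0: 1 codewords.
  weight 1: 1 codewords.
  weight 2: 3 codewords.
  weight 3: 3 codewords.
Minimum distance d = smallest w > 0 with A_w > 0 = 1.
Sanity: Σ A_w = 8 = 2^3 = 8 ✓.


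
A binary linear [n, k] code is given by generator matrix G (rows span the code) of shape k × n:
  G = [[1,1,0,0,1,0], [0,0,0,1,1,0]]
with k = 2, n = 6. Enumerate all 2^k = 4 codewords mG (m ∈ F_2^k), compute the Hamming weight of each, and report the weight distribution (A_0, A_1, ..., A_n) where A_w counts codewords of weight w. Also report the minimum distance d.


Weight distribution: A_0 = 1, A_2 = 1, A_3 = 2. Minimum distance d = 2.

Enumerate all 2^2 = 4 messages m ∈ F_2^2.
For each, compute codeword c = mG in F_2^6, then tally its weight.
  m = 00 → c = 000000, weight = 0.
  m = 10 → c = 110010, weight = 3.
  m = 01 → c = 000110, weight = 2.
  m = 11 → c = 110100, weight = 3.
Tally weights:
  weight 0: 1 codewords.
  weight 2: 1 codewords.
  weight 3: 2 codewords.
Minimum distance d = smallest w > 0 with A_w > 0 = 2.
Sanity: Σ A_w = 4 = 2^2 = 4 ✓.


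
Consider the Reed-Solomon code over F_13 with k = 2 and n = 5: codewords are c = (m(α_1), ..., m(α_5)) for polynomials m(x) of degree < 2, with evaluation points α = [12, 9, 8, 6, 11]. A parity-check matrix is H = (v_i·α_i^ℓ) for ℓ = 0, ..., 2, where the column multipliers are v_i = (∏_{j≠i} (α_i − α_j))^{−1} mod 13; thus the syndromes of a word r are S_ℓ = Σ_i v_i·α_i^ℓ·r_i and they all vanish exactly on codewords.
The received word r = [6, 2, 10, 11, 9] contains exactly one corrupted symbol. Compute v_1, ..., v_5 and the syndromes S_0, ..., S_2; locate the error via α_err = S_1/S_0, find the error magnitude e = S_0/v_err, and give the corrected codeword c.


S = (9, 7, 4), error at position 3, error magnitude e = 5, c = [6, 2, 5, 11, 9].

Step 1: column multipliers v_i = (∏_{j≠i}(α_i − α_j))^{−1} mod 13.
  i = 1 (α = 12): (12−9)(12−8)(12−6)(12−11) = 3·4·6·1 = 72 ≡ 7, so v_1 = 7^{−1} = 2 (mod 13).
  i = 2 (α = 9): (9−12)(9−8)(9−6)(9−11) = (−3)·1·3·(−2) = 18 ≡ 5, so v_2 = 5^{−1} = 8 (mod 13).
  i = 3 (α = 8): (8−12)(8−9)(8−6)(8−11) = (−4)·(−1)·2·(−3) = −24 ≡ 2, so v_3 = 2^{−1} = 7 (mod 13).
  i = 4 (α = 6): (6−12)(6−9)(6−8)(6−11) = (−6)·(−3)·(−2)·(−5) = 180 ≡ 11, so v_4 = 11^{−1} = 6 (mod 13).
  i = 5 (α = 11): (11−12)(11−9)(11−8)(11−6) = (−1)·2·3·5 = −30 ≡ 9, so v_5 = 9^{−1} = 3 (mod 13).
  v = [2, 8, 7, 6, 3].
Step 2: syndromes of r = [6, 2, 10, 11, 9] (all sums mod 13).
  S_0 = Σ v_i r_i = 2·6 + 8·2 + 7·10 + 6·11 + 3·9 = 191 ≡ 9.
  S_1 = Σ v_i α_i r_i = 2·12·6 + 8·9·2 + 7·8·10 + 6·6·11 + 3·11·9 = 1541 ≡ 7.
  α_i^2 mod 13 = [1, 3, 12, 10, 4].
  S_2 = Σ v_i α_i^2 r_i = 2·1·6 + 8·3·2 + 7·12·10 + 6·10·11 + 3·4·9 = 1668 ≡ 4.
  S = (9, 7, 4) ≠ 0, so r is not a codeword (an error is present).
Step 3: locate the error. For a single error e at position i, S_ℓ = v_i·e·α_i^ℓ, so α_err = S_1/S_0.
  S_0^{−1} = 9^{−1} = 3 (mod 13), so α_err = 7·3 = 21 ≡ 8 = α_3. Error position i = 3.
  Consistency check: S_2/S_1 = 4·2 = 8 ≡ 8 = α_err ✓ (single-error assumption holds).
Step 4: error magnitude e = S_0/v_3 = S_0·∏_{j≠3}(α_3 − α_j) = 9·2 = 18 ≡ 5 (mod 13).
Step 5: correct position 3: c_3 = r_3 − e = 10 − 5 ≡ 5 (mod 13). Hence c = [6, 2, 5, 11, 9].
  Check: interpolating c through the α_i gives m(x) = 3 + 10·x (degree < 2) with m(α_i) = c_i for every i, so c is indeed a codeword.


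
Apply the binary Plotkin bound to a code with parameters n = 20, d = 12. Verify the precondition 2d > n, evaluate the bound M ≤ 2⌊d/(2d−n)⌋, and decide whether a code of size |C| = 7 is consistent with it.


Plotkin bound M ≤ 6; given |C| = 7 > bound (violated).

Check applicability: 2d = 24, n = 20.
2d − n = 4 > 0, so Plotkin applies.
Compute d/(2d−n) = 12/4 ≈ 3.0000.
⌊d/(2d−n)⌋ = 3.
Plotkin bound: M ≤ 2·3 = 6.
Given |C| = 7, check: VIOLATED.
This |C| is above the Plotkin bound, so no binary code with n = 20, d = 12 and 7 codewords exists.


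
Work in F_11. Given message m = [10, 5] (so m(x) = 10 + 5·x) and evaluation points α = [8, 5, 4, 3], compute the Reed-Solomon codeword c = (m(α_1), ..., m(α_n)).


c = [6, 2, 8, 3]

Message polynomial: m(x) = 10 + 5·x (mod 11).
For each evaluation point α_i, compute m(α_i) mod 11:
  α_1 = 8: Horner steps 5 → 6, so m(8) = 6.
  α_2 = 5: Horner steps 5 → 2, so m(5) = 2.
  α_3 = 4: Horner steps 5 → 8, so m(4) = 8.
  α_4 = 3: Horner steps 5 → 3, so m(3) = 3.
Codeword c = [6, 2, 8, 3] ∈ F_11^4.


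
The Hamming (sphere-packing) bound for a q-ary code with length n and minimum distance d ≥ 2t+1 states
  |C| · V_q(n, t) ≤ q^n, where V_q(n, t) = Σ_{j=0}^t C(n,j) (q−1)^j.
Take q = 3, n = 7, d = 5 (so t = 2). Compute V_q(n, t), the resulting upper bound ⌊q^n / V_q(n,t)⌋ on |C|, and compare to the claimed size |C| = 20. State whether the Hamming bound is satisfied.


V_q(n, t) = 99, q^n = 2187, Hamming bound = 22, |C| = 20 ≤ bound (satisfied).

Step 1: Compute V_q(n, t) = Σ_{j=0}^2 C(n, j) (q−1)^j.
  j = 0: C(7,0)·(2)^0 = 1·1 = 1.
  j = 1: C(7,1)·(2)^1 = 7·2 = 14.
  j = 2: C(7,2)·(2)^2 = 21·4 = 84.
  V_q(n, t) = 1 + 14 + 84 = 99.
Step 2: q^n = 3^7 = 2187.
Step 3: Hamming bound ⌊q^n / V_q(n,t)⌋ = ⌊2187/99⌋ = 22.
Step 4: Compare |C| = 20 to 22: satisfied.
The claimed |C| lies below the Hamming bound.


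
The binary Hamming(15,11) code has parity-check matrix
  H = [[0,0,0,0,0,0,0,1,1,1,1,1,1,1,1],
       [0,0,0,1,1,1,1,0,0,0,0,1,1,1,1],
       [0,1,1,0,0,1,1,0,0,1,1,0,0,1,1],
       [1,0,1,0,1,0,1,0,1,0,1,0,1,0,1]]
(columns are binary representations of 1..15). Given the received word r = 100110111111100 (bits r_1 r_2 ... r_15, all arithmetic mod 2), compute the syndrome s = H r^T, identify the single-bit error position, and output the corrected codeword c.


s = (0, 1, 1, 0)^T, error position = 6, corrected codeword c = 100111111111100

Compute s = H r^T mod 2 one row at a time:
  s_1 = 1 + 1 + 1 + 1 + 1 + 1 + 0 + 0 = 6 ≡ 0 (mod 2).
  s_2 = 1 + 1 + 0 + 1 + 1 + 1 + 0 + 0 = 5 ≡ 1 (mod 2).
  s_3 = 0 + 0 + 0 + 1 + 1 + 1 + 0 + 0 = 3 ≡ 1 (mod 2).
  s_4 = 1 + 0 + 1 + 1 + 1 + 1 + 1 + 0 = 6 ≡ 0 (mod 2).
s = (0, 1, 1, 0)^T — this equals column 6 of H (binary 0110), so error is at position 6.
Correct: flip bit 6 of r = 100110111111100 to get c = 100111111111100.


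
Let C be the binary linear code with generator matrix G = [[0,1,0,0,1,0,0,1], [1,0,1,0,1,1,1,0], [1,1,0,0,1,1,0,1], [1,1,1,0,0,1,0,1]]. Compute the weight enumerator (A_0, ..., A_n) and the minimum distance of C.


Weight distribution: A_0 = 1, A_1 = 1, A_2 = 2, A_3 = 4, A_4 = 3, A_5 = 3, A_6 = 2. Minimum distance d = 1.

Enumerate all 2^4 = 16 messages m ∈ F_2^4.
For each, compute codeword c = mG in F_2^8, then tally its weight.
  m = 0000 → c = 00000000, weight = 0.
  m = 1000 → c = 01001001, weight = 3.
  m = 0100 → c = 10101110, weight = 5.
  m = 1100 → c = 11100111, weight = 6.
  m = 0010 → c = 11001101, weight = 5.
  m = 1010 → c = 10000100, weight = 2.
  m = 0110 → c = 01100011, weight = 4.
  m = 1110 → c = 00101010, weight = 3.
  m = 0001 → c = 11100101, weight = 5.
  m = 1001 → c = 10101100, weight = 4.
  m = 0101 → c = 01001011, weight = 4.
  m = 1101 → c = 00000010, weight = 1.
  m = 0011 → c = 00101000, weight = 2.
  m = 1011 → c = 01100001, weight = 3.
  m = 0111 → c = 10000110, weight = 3.
  m = 1111 → c = 11001111, weight = 6.
Tally weights:
  weight 0: 1 codewords.
  weight 1: 1 codewords.
  weight 2: 2 codewords.
  weight 3: 4 codewords.
  weight 4: 3 codewords.
  weight 5: 3 codewords.
  weight 6: 2 codewords.
Minimum distance d = smallest w > 0 with A_w > 0 = 1.
Sanity: Σ A_w = 16 = 2^4 = 16 ✓.


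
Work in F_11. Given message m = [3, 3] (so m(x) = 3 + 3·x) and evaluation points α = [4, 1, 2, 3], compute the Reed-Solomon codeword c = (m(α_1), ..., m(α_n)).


c = [4, 6, 9, 1]

Message polynomial: m(x) = 3 + 3·x (mod 11).
For each evaluation point α_i, compute m(α_i) mod 11:
  α_1 = 4: Horner steps 3 → 4, so m(4) = 4.
  α_2 = 1: Horner steps 3 → 6, so m(1) = 6.
  α_3 = 2: Horner steps 3 → 9, so m(2) = 9.
  α_4 = 3: Horner steps 3 → 1, so m(3) = 1.
Codeword c = [4, 6, 9, 1] ∈ F_11^4.


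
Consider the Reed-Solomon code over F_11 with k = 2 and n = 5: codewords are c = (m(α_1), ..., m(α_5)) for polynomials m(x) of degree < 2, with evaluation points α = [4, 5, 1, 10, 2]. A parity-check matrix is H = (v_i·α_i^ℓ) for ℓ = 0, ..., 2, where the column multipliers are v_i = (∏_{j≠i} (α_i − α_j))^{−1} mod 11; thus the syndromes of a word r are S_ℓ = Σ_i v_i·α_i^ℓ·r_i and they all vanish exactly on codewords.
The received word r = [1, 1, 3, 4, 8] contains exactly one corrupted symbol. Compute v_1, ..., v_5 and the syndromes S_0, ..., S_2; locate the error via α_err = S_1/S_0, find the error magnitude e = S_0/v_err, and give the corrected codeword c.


S = (9, 3, 1), error at position 1, error magnitude e = 5, c = [7, 1, 3, 4, 8].

Step 1: column multipliers v_i = (∏_{j≠i}(α_i − α_j))^{−1} mod 11.
  i = 1 (α = 4): (4−5)(4−1)(4−10)(4−2) = (−1)·3·(−6)·2 = 36 ≡ 3, so v_1 = 3^{−1} = 4 (mod 11).
  i = 2 (α = 5): (5−4)(5−1)(5−10)(5−2) = 1·4·(−5)·3 = −60 ≡ 6, so v_2 = 6^{−1} = 2 (mod 11).
  i = 3 (α = 1): (1−4)(1−5)(1−10)(1−2) = (−3)·(−4)·(−9)·(−1) = 108 ≡ 9, so v_3 = 9^{−1} = 5 (mod 11).
  i = 4 (α = 10): (10−4)(10−5)(10−1)(10−2) = 6·5·9·8 = 2160 ≡ 4, so v_4 = 4^{−1} = 3 (mod 11).
  i = 5 (α = 2): (2−4)(2−5)(2−1)(2−10) = (−2)·(−3)·1·(−8) = −48 ≡ 7, so v_5 = 7^{−1} = 8 (mod 11).
  v = [4, 2, 5, 3, 8].
Step 2: syndromes of r = [1, 1, 3, 4, 8] (all sums mod 11).
  S_0 = Σ v_i r_i = 4·1 + 2·1 + 5·3 + 3·4 + 8·8 = 97 ≡ 9.
  S_1 = Σ v_i α_i r_i = 4·4·1 + 2·5·1 + 5·1·3 + 3·10·4 + 8·2·8 = 289 ≡ 3.
  α_i^2 mod 11 = [5, 3, 1, 1, 4].
  S_2 = Σ v_i α_i^2 r_i = 4·5·1 + 2·3·1 + 5·1·3 + 3·1·4 + 8·4·8 = 309 ≡ 1.
  S = (9, 3, 1) ≠ 0, so r is not a codeword (an error is present).
Step 3: locate the error. For a single error e at position i, S_ℓ = v_i·e·α_i^ℓ, so α_err = S_1/S_0.
  S_0^{−1} = 9^{−1} = 5 (mod 11), so α_err = 3·5 = 15 ≡ 4 = α_1. Error position i = 1.
  Consistency check: S_2/S_1 = 1·4 = 4 ≡ 4 = α_err ✓ (single-error assumption holds).
Step 4: error magnitude e = S_0/v_1 = S_0·∏_{j≠1}(α_1 − α_j) = 9·3 = 27 ≡ 5 (mod 11).
Step 5: correct position 1: c_1 = r_1 − e = 1 − 5 ≡ 7 (mod 11). Hence c = [7, 1, 3, 4, 8].
  Check: interpolating c through the α_i gives m(x) = 9 + 5·x (degree < 2) with m(α_i) = c_i for every i, so c is indeed a codeword.
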